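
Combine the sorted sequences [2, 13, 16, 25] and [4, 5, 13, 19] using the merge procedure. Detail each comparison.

Merging process:

Compare 2 vs 4: take 2 from left. Merged: [2]
Compare 13 vs 4: take 4 from right. Merged: [2, 4]
Compare 13 vs 5: take 5 from right. Merged: [2, 4, 5]
Compare 13 vs 13: take 13 from left. Merged: [2, 4, 5, 13]
Compare 16 vs 13: take 13 from right. Merged: [2, 4, 5, 13, 13]
Compare 16 vs 19: take 16 from left. Merged: [2, 4, 5, 13, 13, 16]
Compare 25 vs 19: take 19 from right. Merged: [2, 4, 5, 13, 13, 16, 19]
Append remaining from left: [25]. Merged: [2, 4, 5, 13, 13, 16, 19, 25]

Final merged array: [2, 4, 5, 13, 13, 16, 19, 25]
Total comparisons: 7

The merged array is [2, 4, 5, 13, 13, 16, 19, 25], requiring 7 comparisons. The merge step runs in O(n) time where n is the total number of elements.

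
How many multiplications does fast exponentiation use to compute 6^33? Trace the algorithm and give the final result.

Computing 6^33 by squaring (build up from 6^1; each line after the first costs one multiplication):

6^1 = 6
6^2 = (6^1)^2 = 6^2 = 36
6^4 = (6^2)^2 = 36^2 = 1296
6^8 = (6^4)^2 = 1296^2 = 1679616
6^16 = (6^8)^2 = 1679616^2 = 2821109907456
6^32 = (6^16)^2 = 2821109907456^2 = 7958661109946400884391936
6^33 = 6 * 6^32 = 6 * 7958661109946400884391936 = 47751966659678405306351616

Result: 47751966659678405306351616
Multiplications needed: 6 (6 lines after 6^1)

6^33 = 47751966659678405306351616. Using exponentiation by squaring, this requires 6 multiplications. The key idea: if the exponent is even, square the half-power; if odd, multiply by the base once.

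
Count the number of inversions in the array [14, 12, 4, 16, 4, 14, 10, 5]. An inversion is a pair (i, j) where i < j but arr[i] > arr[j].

Finding inversions in [14, 12, 4, 16, 4, 14, 10, 5]:

(0, 1): arr[0]=14 > arr[1]=12
(0, 2): arr[0]=14 > arr[2]=4
(0, 4): arr[0]=14 > arr[4]=4
(0, 6): arr[0]=14 > arr[6]=10
(0, 7): arr[0]=14 > arr[7]=5
(1, 2): arr[1]=12 > arr[2]=4
(1, 4): arr[1]=12 > arr[4]=4
(1, 6): arr[1]=12 > arr[6]=10
(1, 7): arr[1]=12 > arr[7]=5
(3, 4): arr[3]=16 > arr[4]=4
(3, 5): arr[3]=16 > arr[5]=14
(3, 6): arr[3]=16 > arr[6]=10
(3, 7): arr[3]=16 > arr[7]=5
(5, 6): arr[5]=14 > arr[6]=10
(5, 7): arr[5]=14 > arr[7]=5
(6, 7): arr[6]=10 > arr[7]=5

Total inversions: 16

The array has 16 inversion(s): (0,1), (0,2), (0,4), (0,6), (0,7), (1,2), (1,4), (1,6), (1,7), (3,4), (3,5), (3,6), (3,7), (5,6), (5,7), (6,7). Each pair (i,j) satisfies i < j and arr[i] > arr[j].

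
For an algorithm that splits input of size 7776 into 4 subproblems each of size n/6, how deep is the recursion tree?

For divide and conquer with division factor 6:

Problem sizes at each level:
Level 0: 7776
Level 1: 1296
Level 2: 216
Level 3: 36
Level 4: 6
Level 5: 1

The root is level 0 and the size-1 base case is level 5 (the tree spans levels 0 through 5, i.e. 6 levels counting the root), so the depth is the number of divisions: log_6(7776) = 5

The recursion tree depth is log_6(7776) = 5. At each level, the problem size is divided by 6, so it takes 5 divisions to reduce to a base case of size 1. The algorithm makes 4 recursive calls at each level.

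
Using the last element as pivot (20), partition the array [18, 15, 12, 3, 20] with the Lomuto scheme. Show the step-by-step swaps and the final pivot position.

Lomuto partition with pivot = 20:

Initial array: [18, 15, 12, 3, 20]

arr[0]=18 <= 20: swap with position 0, array becomes [18, 15, 12, 3, 20]
arr[1]=15 <= 20: swap with position 1, array becomes [18, 15, 12, 3, 20]
arr[2]=12 <= 20: swap with position 2, array becomes [18, 15, 12, 3, 20]
arr[3]=3 <= 20: swap with position 3, array becomes [18, 15, 12, 3, 20]

Place pivot at position 4: [18, 15, 12, 3, 20]
Pivot position: 4

After partitioning with pivot 20, the array becomes [18, 15, 12, 3, 20]. The pivot is placed at index 4. All elements to the left of the pivot are <= 20, and all elements to the right are > 20.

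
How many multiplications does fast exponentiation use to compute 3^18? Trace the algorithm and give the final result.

Computing 3^18 by squaring (build up from 3^1; each line after the first costs one multiplication):

3^1 = 3
3^2 = (3^1)^2 = 3^2 = 9
3^4 = (3^2)^2 = 9^2 = 81
3^8 = (3^4)^2 = 81^2 = 6561
3^9 = 3 * 3^8 = 3 * 6561 = 19683
3^18 = (3^9)^2 = 19683^2 = 387420489

Result: 387420489
Multiplications needed: 5 (5 lines after 3^1)

3^18 = 387420489. Using exponentiation by squaring, this requires 5 multiplications. The key idea: if the exponent is even, square the half-power; if odd, multiply by the base once.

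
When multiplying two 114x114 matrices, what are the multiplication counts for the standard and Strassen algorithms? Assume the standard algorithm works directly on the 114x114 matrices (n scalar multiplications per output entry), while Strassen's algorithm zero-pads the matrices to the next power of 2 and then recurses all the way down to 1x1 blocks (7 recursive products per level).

Matrix multiplication for 114x114 matrices:

Strassen's algorithm requires power-of-2 dimensions. Pad 114x114 to 128x128 (next power of 2).

Standard algorithm: 114^3 = 1481544 multiplications
Strassen's algorithm: 7^(log2(128)) = 7^7 = 823543 multiplications
Savings: 1481544 - 823543 = 658001 multiplications

Standard: 1481544 multiplications (114^3). Strassen: 823543 multiplications (7^7, after padding to 128x128). Strassen reduces 8 recursive multiplications to 7 at each level.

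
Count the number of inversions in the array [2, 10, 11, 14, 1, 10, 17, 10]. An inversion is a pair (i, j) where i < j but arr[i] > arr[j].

Finding inversions in [2, 10, 11, 14, 1, 10, 17, 10]:

(0, 4): arr[0]=2 > arr[4]=1
(1, 4): arr[1]=10 > arr[4]=1
(2, 4): arr[2]=11 > arr[4]=1
(2, 5): arr[2]=11 > arr[5]=10
(2, 7): arr[2]=11 > arr[7]=10
(3, 4): arr[3]=14 > arr[4]=1
(3, 5): arr[3]=14 > arr[5]=10
(3, 7): arr[3]=14 > arr[7]=10
(6, 7): arr[6]=17 > arr[7]=10

Total inversions: 9

The array has 9 inversion(s): (0,4), (1,4), (2,4), (2,5), (2,7), (3,4), (3,5), (3,7), (6,7). Each pair (i,j) satisfies i < j and arr[i] > arr[j].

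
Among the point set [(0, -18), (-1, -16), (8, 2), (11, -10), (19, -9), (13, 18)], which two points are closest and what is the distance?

Computing all pairwise distances among 6 points:

d((0, -18), (-1, -16)) = 2.2361 <-- minimum
d((0, -18), (8, 2)) = 21.5407
d((0, -18), (11, -10)) = 13.6015
d((0, -18), (19, -9)) = 21.0238
d((0, -18), (13, 18)) = 38.2753
d((-1, -16), (8, 2)) = 20.1246
d((-1, -16), (11, -10)) = 13.4164
d((-1, -16), (19, -9)) = 21.1896
d((-1, -16), (13, 18)) = 36.7696
d((8, 2), (11, -10)) = 12.3693
d((8, 2), (19, -9)) = 15.5563
d((8, 2), (13, 18)) = 16.7631
d((11, -10), (19, -9)) = 8.0623
d((11, -10), (13, 18)) = 28.0713
d((19, -9), (13, 18)) = 27.6586

Closest pair: (0, -18) and (-1, -16) with distance 2.2361

The closest pair is (0, -18) and (-1, -16) with Euclidean distance 2.2361. For 6 points, brute-force pairwise comparison is shown above. For large n, the divide-and-conquer algorithm (sort by x, recurse on halves, check the dividing strip) achieves O(n log n).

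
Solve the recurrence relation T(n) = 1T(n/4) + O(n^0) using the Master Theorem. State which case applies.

Master Theorem for T(n) = 1T(n/4) + O(n^0):

a = 1, b = 4, c = 0
log_b(a) = log_4(1) = 0.0000

Case 2: c = 0 = log_4(1) = 0.0000
T(n) = O(n^0 log n) = O(log n)

For T(n) = 1T(n/4) + O(n^0): log_4(1) = 0.0000. This is Case 2 of the Master Theorem (c = log_b(a), equal work at all levels), giving O(log n).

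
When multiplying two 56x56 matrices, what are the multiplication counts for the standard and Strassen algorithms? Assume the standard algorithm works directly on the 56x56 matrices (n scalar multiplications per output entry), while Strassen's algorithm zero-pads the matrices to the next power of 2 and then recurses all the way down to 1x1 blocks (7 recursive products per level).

Matrix multiplication for 56x56 matrices:

Strassen's algorithm requires power-of-2 dimensions. Pad 56x56 to 64x64 (next power of 2).

Standard algorithm: 56^3 = 175616 multiplications
Strassen's algorithm: 7^(log2(64)) = 7^6 = 117649 multiplications
Savings: 175616 - 117649 = 57967 multiplications

Standard: 175616 multiplications (56^3). Strassen: 117649 multiplications (7^6, after padding to 64x64). Strassen reduces 8 recursive multiplications to 7 at each level.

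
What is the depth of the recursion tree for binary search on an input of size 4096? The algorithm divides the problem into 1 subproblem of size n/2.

For divide and conquer with division factor 2:

Problem sizes at each level:
Level 0: 4096
Level 1: 2048
Level 2: 1024
Level 3: 512
Level 4: 256
Level 5: 128
Level 6: 64
Level 7: 32
Level 8: 16
Level 9: 8
Level 10: 4
Level 11: 2
Level 12: 1

The root is level 0 and the size-1 base case is level 12 (the tree spans levels 0 through 12, i.e. 13 levels counting the root), so the depth is the number of divisions: log_2(4096) = 12

The recursion tree depth is log_2(4096) = 12. At each level, the problem size is divided by 2, so it takes 12 divisions to reduce to a base case of size 1. The algorithm makes 1 recursive call at each level.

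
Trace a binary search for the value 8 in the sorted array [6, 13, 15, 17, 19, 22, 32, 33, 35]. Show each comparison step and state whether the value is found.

Binary search for 8 in [6, 13, 15, 17, 19, 22, 32, 33, 35]:

lo=0, hi=8, mid=4, arr[mid]=19 -> 19 > 8, search left half
lo=0, hi=3, mid=1, arr[mid]=13 -> 13 > 8, search left half
lo=0, hi=0, mid=0, arr[mid]=6 -> 6 < 8, search right half
lo=1 > hi=0, target 8 not found

Binary search determines that 8 is not in the array after 3 comparisons. The search space was exhausted without finding the target.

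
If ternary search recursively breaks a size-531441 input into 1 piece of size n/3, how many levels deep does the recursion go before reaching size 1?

For divide and conquer with division factor 3:

Problem sizes at each level:
Level 0: 531441
Level 1: 177147
Level 2: 59049
Level 3: 19683
Level 4: 6561
Level 5: 2187
Level 6: 729
Level 7: 243
Level 8: 81
Level 9: 27
Level 10: 9
Level 11: 3
Level 12: 1

The root is level 0 and the size-1 base case is level 12 (the tree spans levels 0 through 12, i.e. 13 levels counting the root), so the depth is the number of divisions: log_3(531441) = 12

The recursion tree depth is log_3(531441) = 12. At each level, the problem size is divided by 3, so it takes 12 divisions to reduce to a base case of size 1. The algorithm makes 1 recursive call at each level.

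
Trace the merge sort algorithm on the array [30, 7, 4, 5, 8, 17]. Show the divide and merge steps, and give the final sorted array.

Merge sort trace:

Split: [30, 7, 4, 5, 8, 17] -> [30, 7, 4] and [5, 8, 17]
  Split: [30, 7, 4] -> [30] and [7, 4]
    Split: [7, 4] -> [7] and [4]
    Merge: [7] + [4] -> [4, 7]
  Merge: [30] + [4, 7] -> [4, 7, 30]
  Split: [5, 8, 17] -> [5] and [8, 17]
    Split: [8, 17] -> [8] and [17]
    Merge: [8] + [17] -> [8, 17]
  Merge: [5] + [8, 17] -> [5, 8, 17]
Merge: [4, 7, 30] + [5, 8, 17] -> [4, 5, 7, 8, 17, 30]

Final sorted array: [4, 5, 7, 8, 17, 30]

The merge sort proceeds by recursively splitting the array and merging sorted halves.
After all merges, the sorted array is [4, 5, 7, 8, 17, 30].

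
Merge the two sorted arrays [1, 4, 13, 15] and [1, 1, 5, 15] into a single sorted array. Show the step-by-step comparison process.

Merging process:

Compare 1 vs 1: take 1 from left. Merged: [1]
Compare 4 vs 1: take 1 from right. Merged: [1, 1]
Compare 4 vs 1: take 1 from right. Merged: [1, 1, 1]
Compare 4 vs 5: take 4 from left. Merged: [1, 1, 1, 4]
Compare 13 vs 5: take 5 from right. Merged: [1, 1, 1, 4, 5]
Compare 13 vs 15: take 13 from left. Merged: [1, 1, 1, 4, 5, 13]
Compare 15 vs 15: take 15 from left. Merged: [1, 1, 1, 4, 5, 13, 15]
Append remaining from right: [15]. Merged: [1, 1, 1, 4, 5, 13, 15, 15]

Final merged array: [1, 1, 1, 4, 5, 13, 15, 15]
Total comparisons: 7

The merged array is [1, 1, 1, 4, 5, 13, 15, 15], requiring 7 comparisons. The merge step runs in O(n) time where n is the total number of elements.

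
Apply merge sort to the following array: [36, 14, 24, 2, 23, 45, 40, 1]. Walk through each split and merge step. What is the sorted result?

Merge sort trace:

Split: [36, 14, 24, 2, 23, 45, 40, 1] -> [36, 14, 24, 2] and [23, 45, 40, 1]
  Split: [36, 14, 24, 2] -> [36, 14] and [24, 2]
    Split: [36, 14] -> [36] and [14]
    Merge: [36] + [14] -> [14, 36]
    Split: [24, 2] -> [24] and [2]
    Merge: [24] + [2] -> [2, 24]
  Merge: [14, 36] + [2, 24] -> [2, 14, 24, 36]
  Split: [23, 45, 40, 1] -> [23, 45] and [40, 1]
    Split: [23, 45] -> [23] and [45]
    Merge: [23] + [45] -> [23, 45]
    Split: [40, 1] -> [40] and [1]
    Merge: [40] + [1] -> [1, 40]
  Merge: [23, 45] + [1, 40] -> [1, 23, 40, 45]
Merge: [2, 14, 24, 36] + [1, 23, 40, 45] -> [1, 2, 14, 23, 24, 36, 40, 45]

Final sorted array: [1, 2, 14, 23, 24, 36, 40, 45]

The merge sort proceeds by recursively splitting the array and merging sorted halves.
After all merges, the sorted array is [1, 2, 14, 23, 24, 36, 40, 45].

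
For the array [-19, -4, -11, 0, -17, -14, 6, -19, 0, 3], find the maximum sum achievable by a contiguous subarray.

Using Kadane's algorithm on [-19, -4, -11, 0, -17, -14, 6, -19, 0, 3]:

Scanning through the array:
Position 1 (value -4): max_ending_here = -4, max_so_far = -4
Position 2 (value -11): max_ending_here = -11, max_so_far = -4
Position 3 (value 0): max_ending_here = 0, max_so_far = 0
Position 4 (value -17): max_ending_here = -17, max_so_far = 0
Position 5 (value -14): max_ending_here = -14, max_so_far = 0
Position 6 (value 6): max_ending_here = 6, max_so_far = 6
Position 7 (value -19): max_ending_here = -13, max_so_far = 6
Position 8 (value 0): max_ending_here = 0, max_so_far = 6
Position 9 (value 3): max_ending_here = 3, max_so_far = 6

Maximum subarray: [6]
Maximum sum: 6

The maximum subarray is [6] with sum 6. This subarray runs from index 6 to index 6.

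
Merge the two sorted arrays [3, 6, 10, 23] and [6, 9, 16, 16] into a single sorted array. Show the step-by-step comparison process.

Merging process:

Compare 3 vs 6: take 3 from left. Merged: [3]
Compare 6 vs 6: take 6 from left. Merged: [3, 6]
Compare 10 vs 6: take 6 from right. Merged: [3, 6, 6]
Compare 10 vs 9: take 9 from right. Merged: [3, 6, 6, 9]
Compare 10 vs 16: take 10 from left. Merged: [3, 6, 6, 9, 10]
Compare 23 vs 16: take 16 from right. Merged: [3, 6, 6, 9, 10, 16]
Compare 23 vs 16: take 16 from right. Merged: [3, 6, 6, 9, 10, 16, 16]
Append remaining from left: [23]. Merged: [3, 6, 6, 9, 10, 16, 16, 23]

Final merged array: [3, 6, 6, 9, 10, 16, 16, 23]
Total comparisons: 7

The merged array is [3, 6, 6, 9, 10, 16, 16, 23], requiring 7 comparisons. The merge step runs in O(n) time where n is the total number of elements.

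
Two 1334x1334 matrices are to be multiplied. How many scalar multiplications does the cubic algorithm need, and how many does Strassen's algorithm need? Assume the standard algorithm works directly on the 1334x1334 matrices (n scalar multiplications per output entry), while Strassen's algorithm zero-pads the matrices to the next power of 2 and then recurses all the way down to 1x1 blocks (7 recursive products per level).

Matrix multiplication for 1334x1334 matrices:

Strassen's algorithm requires power-of-2 dimensions. Pad 1334x1334 to 2048x2048 (next power of 2).

Standard algorithm: 1334^3 = 2373927704 multiplications
Strassen's algorithm: 7^(log2(2048)) = 7^11 = 1977326743 multiplications
Savings: 2373927704 - 1977326743 = 396600961 multiplications

Standard: 2373927704 multiplications (1334^3). Strassen: 1977326743 multiplications (7^11, after padding to 2048x2048). Strassen reduces 8 recursive multiplications to 7 at each level.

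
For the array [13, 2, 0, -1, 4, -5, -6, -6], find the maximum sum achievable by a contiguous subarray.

Using Kadane's algorithm on [13, 2, 0, -1, 4, -5, -6, -6]:

Scanning through the array:
Position 1 (value 2): max_ending_here = 15, max_so_far = 15
Position 2 (value 0): max_ending_here = 15, max_so_far = 15
Position 3 (value -1): max_ending_here = 14, max_so_far = 15
Position 4 (value 4): max_ending_here = 18, max_so_far = 18
Position 5 (value -5): max_ending_here = 13, max_so_far = 18
Position 6 (value -6): max_ending_here = 7, max_so_far = 18
Position 7 (value -6): max_ending_here = 1, max_so_far = 18

Maximum subarray: [13, 2, 0, -1, 4]
Maximum sum: 18

The maximum subarray is [13, 2, 0, -1, 4] with sum 18. This subarray runs from index 0 to index 4.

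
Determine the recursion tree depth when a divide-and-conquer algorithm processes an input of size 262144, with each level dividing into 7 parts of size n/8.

For divide and conquer with division factor 8:

Problem sizes at each level:
Level 0: 262144
Level 1: 32768
Level 2: 4096
Level 3: 512
Level 4: 64
Level 5: 8
Level 6: 1

The root is level 0 and the size-1 base case is level 6 (the tree spans levels 0 through 6, i.e. 7 levels counting the root), so the depth is the number of divisions: log_8(262144) = 6

The recursion tree depth is log_8(262144) = 6. At each level, the problem size is divided by 8, so it takes 6 divisions to reduce to a base case of size 1. The algorithm makes 7 recursive calls at each level.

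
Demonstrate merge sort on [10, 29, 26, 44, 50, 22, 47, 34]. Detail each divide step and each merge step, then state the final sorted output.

Merge sort trace:

Split: [10, 29, 26, 44, 50, 22, 47, 34] -> [10, 29, 26, 44] and [50, 22, 47, 34]
  Split: [10, 29, 26, 44] -> [10, 29] and [26, 44]
    Split: [10, 29] -> [10] and [29]
    Merge: [10] + [29] -> [10, 29]
    Split: [26, 44] -> [26] and [44]
    Merge: [26] + [44] -> [26, 44]
  Merge: [10, 29] + [26, 44] -> [10, 26, 29, 44]
  Split: [50, 22, 47, 34] -> [50, 22] and [47, 34]
    Split: [50, 22] -> [50] and [22]
    Merge: [50] + [22] -> [22, 50]
    Split: [47, 34] -> [47] and [34]
    Merge: [47] + [34] -> [34, 47]
  Merge: [22, 50] + [34, 47] -> [22, 34, 47, 50]
Merge: [10, 26, 29, 44] + [22, 34, 47, 50] -> [10, 22, 26, 29, 34, 44, 47, 50]

Final sorted array: [10, 22, 26, 29, 34, 44, 47, 50]

The merge sort proceeds by recursively splitting the array and merging sorted halves.
After all merges, the sorted array is [10, 22, 26, 29, 34, 44, 47, 50].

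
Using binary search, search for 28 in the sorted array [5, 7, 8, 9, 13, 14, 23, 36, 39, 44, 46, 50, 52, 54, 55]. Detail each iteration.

Binary search for 28 in [5, 7, 8, 9, 13, 14, 23, 36, 39, 44, 46, 50, 52, 54, 55]:

lo=0, hi=14, mid=7, arr[mid]=36 -> 36 > 28, search left half
lo=0, hi=6, mid=3, arr[mid]=9 -> 9 < 28, search right half
lo=4, hi=6, mid=5, arr[mid]=14 -> 14 < 28, search right half
lo=6, hi=6, mid=6, arr[mid]=23 -> 23 < 28, search right half
lo=7 > hi=6, target 28 not found

Binary search determines that 28 is not in the array after 4 comparisons. The search space was exhausted without finding the target.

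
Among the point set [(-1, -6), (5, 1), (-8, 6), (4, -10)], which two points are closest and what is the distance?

Computing all pairwise distances among 4 points:

d((-1, -6), (5, 1)) = 9.2195
d((-1, -6), (-8, 6)) = 13.8924
d((-1, -6), (4, -10)) = 6.4031 <-- minimum
d((5, 1), (-8, 6)) = 13.9284
d((5, 1), (4, -10)) = 11.0454
d((-8, 6), (4, -10)) = 20.0

Closest pair: (-1, -6) and (4, -10) with distance 6.4031

The closest pair is (-1, -6) and (4, -10) with Euclidean distance 6.4031. For 4 points, brute-force pairwise comparison is shown above. For large n, the divide-and-conquer algorithm (sort by x, recurse on halves, check the dividing strip) achieves O(n log n).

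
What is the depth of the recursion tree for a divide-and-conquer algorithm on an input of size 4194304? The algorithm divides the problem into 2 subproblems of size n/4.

For divide and conquer with division factor 4:

Problem sizes at each level:
Level 0: 4194304
Level 1: 1048576
Level 2: 262144
Level 3: 65536
Level 4: 16384
Level 5: 4096
Level 6: 1024
Level 7: 256
Level 8: 64
Level 9: 16
Level 10: 4
Level 11: 1

The root is level 0 and the size-1 base case is level 11 (the tree spans levels 0 through 11, i.e. 12 levels counting the root), so the depth is the number of divisions: log_4(4194304) = 11

The recursion tree depth is log_4(4194304) = 11. At each level, the problem size is divided by 4, so it takes 11 divisions to reduce to a base case of size 1. The algorithm makes 2 recursive calls at each level.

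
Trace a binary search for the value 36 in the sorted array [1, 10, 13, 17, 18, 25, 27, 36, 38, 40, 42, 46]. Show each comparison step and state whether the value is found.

Binary search for 36 in [1, 10, 13, 17, 18, 25, 27, 36, 38, 40, 42, 46]:

lo=0, hi=11, mid=5, arr[mid]=25 -> 25 < 36, search right half
lo=6, hi=11, mid=8, arr[mid]=38 -> 38 > 36, search left half
lo=6, hi=7, mid=6, arr[mid]=27 -> 27 < 36, search right half
lo=7, hi=7, mid=7, arr[mid]=36 -> Found target at index 7!

Binary search finds 36 at index 7 after 4 comparisons. The search repeatedly halves the search space by comparing with the middle element.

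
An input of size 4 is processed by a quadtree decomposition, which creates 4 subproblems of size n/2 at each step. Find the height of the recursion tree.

For divide and conquer with division factor 2:

Problem sizes at each level:
Level 0: 4
Level 1: 2
Level 2: 1

The root is level 0 and the size-1 base case is level 2 (the tree spans levels 0 through 2, i.e. 3 levels counting the root), so the depth is the number of divisions: log_2(4) = 2

The recursion tree depth is log_2(4) = 2. At each level, the problem size is divided by 2, so it takes 2 divisions to reduce to a base case of size 1. The algorithm makes 4 recursive calls at each level.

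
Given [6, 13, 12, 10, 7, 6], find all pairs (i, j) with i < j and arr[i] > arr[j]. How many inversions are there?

Finding inversions in [6, 13, 12, 10, 7, 6]:

(1, 2): arr[1]=13 > arr[2]=12
(1, 3): arr[1]=13 > arr[3]=10
(1, 4): arr[1]=13 > arr[4]=7
(1, 5): arr[1]=13 > arr[5]=6
(2, 3): arr[2]=12 > arr[3]=10
(2, 4): arr[2]=12 > arr[4]=7
(2, 5): arr[2]=12 > arr[5]=6
(3, 4): arr[3]=10 > arr[4]=7
(3, 5): arr[3]=10 > arr[5]=6
(4, 5): arr[4]=7 > arr[5]=6

Total inversions: 10

The array has 10 inversion(s): (1,2), (1,3), (1,4), (1,5), (2,3), (2,4), (2,5), (3,4), (3,5), (4,5). Each pair (i,j) satisfies i < j and arr[i] > arr[j].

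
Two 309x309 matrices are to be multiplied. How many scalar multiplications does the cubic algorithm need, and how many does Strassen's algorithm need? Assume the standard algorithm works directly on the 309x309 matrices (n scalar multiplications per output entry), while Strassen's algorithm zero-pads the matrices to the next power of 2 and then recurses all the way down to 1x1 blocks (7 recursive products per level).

Matrix multiplication for 309x309 matrices:

Strassen's algorithm requires power-of-2 dimensions. Pad 309x309 to 512x512 (next power of 2).

Standard algorithm: 309^3 = 29503629 multiplications
Strassen's algorithm: 7^(log2(512)) = 7^9 = 40353607 multiplications
Difference: 29503629 - 40353607 = -10849978 (Strassen uses MORE here due to padding overhead — for small or just-over-power-of-2 n, padding can outweigh the per-level savings)

Standard: 29503629 multiplications (309^3). Strassen: 40353607 multiplications (7^9, after padding to 512x512). Strassen reduces 8 recursive multiplications to 7 at each level.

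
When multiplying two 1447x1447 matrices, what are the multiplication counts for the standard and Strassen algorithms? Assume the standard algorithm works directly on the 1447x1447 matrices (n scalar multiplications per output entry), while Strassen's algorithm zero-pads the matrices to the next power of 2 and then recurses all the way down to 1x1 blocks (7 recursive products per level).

Matrix multiplication for 1447x1447 matrices:

Strassen's algorithm requires power-of-2 dimensions. Pad 1447x1447 to 2048x2048 (next power of 2).

Standard algorithm: 1447^3 = 3029741623 multiplications
Strassen's algorithm: 7^(log2(2048)) = 7^11 = 1977326743 multiplications
Savings: 3029741623 - 1977326743 = 1052414880 multiplications

Standard: 3029741623 multiplications (1447^3). Strassen: 1977326743 multiplications (7^11, after padding to 2048x2048). Strassen reduces 8 recursive multiplications to 7 at each level.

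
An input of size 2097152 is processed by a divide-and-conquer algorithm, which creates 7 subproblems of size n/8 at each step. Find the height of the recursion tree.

For divide and conquer with division factor 8:

Problem sizes at each level:
Level 0: 2097152
Level 1: 262144
Level 2: 32768
Level 3: 4096
Level 4: 512
Level 5: 64
Level 6: 8
Level 7: 1

The root is level 0 and the size-1 base case is level 7 (the tree spans levels 0 through 7, i.e. 8 levels counting the root), so the depth is the number of divisions: log_8(2097152) = 7

The recursion tree depth is log_8(2097152) = 7. At each level, the problem size is divided by 8, so it takes 7 divisions to reduce to a base case of size 1. The algorithm makes 7 recursive calls at each level.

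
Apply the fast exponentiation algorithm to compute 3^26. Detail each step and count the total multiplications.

Computing 3^26 by squaring (build up from 3^1; each line after the first costs one multiplication):

3^1 = 3
3^2 = (3^1)^2 = 3^2 = 9
3^3 = 3 * 3^2 = 3 * 9 = 27
3^6 = (3^3)^2 = 27^2 = 729
3^12 = (3^6)^2 = 729^2 = 531441
3^13 = 3 * 3^12 = 3 * 531441 = 1594323
3^26 = (3^13)^2 = 1594323^2 = 2541865828329

Result: 2541865828329
Multiplications needed: 6 (6 lines after 3^1)

3^26 = 2541865828329. Using exponentiation by squaring, this requires 6 multiplications. The key idea: if the exponent is even, square the half-power; if odd, multiply by the base once.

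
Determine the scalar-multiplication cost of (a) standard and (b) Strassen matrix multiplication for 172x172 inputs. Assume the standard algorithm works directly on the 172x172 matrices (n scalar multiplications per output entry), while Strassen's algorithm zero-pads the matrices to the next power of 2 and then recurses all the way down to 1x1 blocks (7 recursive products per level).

Matrix multiplication for 172x172 matrices:

Strassen's algorithm requires power-of-2 dimensions. Pad 172x172 to 256x256 (next power of 2).

Standard algorithm: 172^3 = 5088448 multiplications
Strassen's algorithm: 7^(log2(256)) = 7^8 = 5764801 multiplications
Difference: 5088448 - 5764801 = -676353 (Strassen uses MORE here due to padding overhead — for small or just-over-power-of-2 n, padding can outweigh the per-level savings)

Standard: 5088448 multiplications (172^3). Strassen: 5764801 multiplications (7^8, after padding to 256x256). Strassen reduces 8 recursive multiplications to 7 at each level.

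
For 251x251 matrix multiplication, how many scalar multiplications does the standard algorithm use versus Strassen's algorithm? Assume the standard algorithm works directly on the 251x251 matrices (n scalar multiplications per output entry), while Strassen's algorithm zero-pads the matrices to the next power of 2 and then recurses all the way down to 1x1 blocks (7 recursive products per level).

Matrix multiplication for 251x251 matrices:

Strassen's algorithm requires power-of-2 dimensions. Pad 251x251 to 256x256 (next power of 2).

Standard algorithm: 251^3 = 15813251 multiplications
Strassen's algorithm: 7^(log2(256)) = 7^8 = 5764801 multiplications
Savings: 15813251 - 5764801 = 10048450 multiplications

Standard: 15813251 multiplications (251^3). Strassen: 5764801 multiplications (7^8, after padding to 256x256). Strassen reduces 8 recursive multiplications to 7 at each level.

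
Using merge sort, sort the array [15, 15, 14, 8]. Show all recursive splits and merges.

Merge sort trace:

Split: [15, 15, 14, 8] -> [15, 15] and [14, 8]
  Split: [15, 15] -> [15] and [15]
  Merge: [15] + [15] -> [15, 15]
  Split: [14, 8] -> [14] and [8]
  Merge: [14] + [8] -> [8, 14]
Merge: [15, 15] + [8, 14] -> [8, 14, 15, 15]

Final sorted array: [8, 14, 15, 15]

The merge sort proceeds by recursively splitting the array and merging sorted halves.
After all merges, the sorted array is [8, 14, 15, 15].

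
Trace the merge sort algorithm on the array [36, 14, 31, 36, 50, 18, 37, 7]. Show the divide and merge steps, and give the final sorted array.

Merge sort trace:

Split: [36, 14, 31, 36, 50, 18, 37, 7] -> [36, 14, 31, 36] and [50, 18, 37, 7]
  Split: [36, 14, 31, 36] -> [36, 14] and [31, 36]
    Split: [36, 14] -> [36] and [14]
    Merge: [36] + [14] -> [14, 36]
    Split: [31, 36] -> [31] and [36]
    Merge: [31] + [36] -> [31, 36]
  Merge: [14, 36] + [31, 36] -> [14, 31, 36, 36]
  Split: [50, 18, 37, 7] -> [50, 18] and [37, 7]
    Split: [50, 18] -> [50] and [18]
    Merge: [50] + [18] -> [18, 50]
    Split: [37, 7] -> [37] and [7]
    Merge: [37] + [7] -> [7, 37]
  Merge: [18, 50] + [7, 37] -> [7, 18, 37, 50]
Merge: [14, 31, 36, 36] + [7, 18, 37, 50] -> [7, 14, 18, 31, 36, 36, 37, 50]

Final sorted array: [7, 14, 18, 31, 36, 36, 37, 50]

The merge sort proceeds by recursively splitting the array and merging sorted halves.
After all merges, the sorted array is [7, 14, 18, 31, 36, 36, 37, 50].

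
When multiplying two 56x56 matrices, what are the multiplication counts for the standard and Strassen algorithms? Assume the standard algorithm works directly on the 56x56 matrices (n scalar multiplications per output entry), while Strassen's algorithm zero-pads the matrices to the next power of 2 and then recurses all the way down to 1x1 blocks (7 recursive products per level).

Matrix multiplication for 56x56 matrices:

Strassen's algorithm requires power-of-2 dimensions. Pad 56x56 to 64x64 (next power of 2).

Standard algorithm: 56^3 = 175616 multiplications
Strassen's algorithm: 7^(log2(64)) = 7^6 = 117649 multiplications
Savings: 175616 - 117649 = 57967 multiplications

Standard: 175616 multiplications (56^3). Strassen: 117649 multiplications (7^6, after padding to 64x64). Strassen reduces 8 recursive multiplications to 7 at each level.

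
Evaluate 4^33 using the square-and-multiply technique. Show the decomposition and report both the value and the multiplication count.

Computing 4^33 by squaring (build up from 4^1; each line after the first costs one multiplication):

4^1 = 4
4^2 = (4^1)^2 = 4^2 = 16
4^4 = (4^2)^2 = 16^2 = 256
4^8 = (4^4)^2 = 256^2 = 65536
4^16 = (4^8)^2 = 65536^2 = 4294967296
4^32 = (4^16)^2 = 4294967296^2 = 18446744073709551616
4^33 = 4 * 4^32 = 4 * 18446744073709551616 = 73786976294838206464

Result: 73786976294838206464
Multiplications needed: 6 (6 lines after 4^1)

4^33 = 73786976294838206464. Using exponentiation by squaring, this requires 6 multiplications. The key idea: if the exponent is even, square the half-power; if odd, multiply by the base once.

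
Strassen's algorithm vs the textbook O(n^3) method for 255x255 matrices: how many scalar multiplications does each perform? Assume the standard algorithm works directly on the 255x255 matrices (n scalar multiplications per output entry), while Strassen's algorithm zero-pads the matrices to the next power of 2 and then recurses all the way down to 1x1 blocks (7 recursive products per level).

Matrix multiplication for 255x255 matrices:

Strassen's algorithm requires power-of-2 dimensions. Pad 255x255 to 256x256 (next power of 2).

Standard algorithm: 255^3 = 16581375 multiplications
Strassen's algorithm: 7^(log2(256)) = 7^8 = 5764801 multiplications
Savings: 16581375 - 5764801 = 10816574 multiplications

Standard: 16581375 multiplications (255^3). Strassen: 5764801 multiplications (7^8, after padding to 256x256). Strassen reduces 8 recursive multiplications to 7 at each level.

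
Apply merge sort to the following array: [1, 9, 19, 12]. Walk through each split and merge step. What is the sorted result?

Merge sort trace:

Split: [1, 9, 19, 12] -> [1, 9] and [19, 12]
  Split: [1, 9] -> [1] and [9]
  Merge: [1] + [9] -> [1, 9]
  Split: [19, 12] -> [19] and [12]
  Merge: [19] + [12] -> [12, 19]
Merge: [1, 9] + [12, 19] -> [1, 9, 12, 19]

Final sorted array: [1, 9, 12, 19]

The merge sort proceeds by recursively splitting the array and merging sorted halves.
After all merges, the sorted array is [1, 9, 12, 19].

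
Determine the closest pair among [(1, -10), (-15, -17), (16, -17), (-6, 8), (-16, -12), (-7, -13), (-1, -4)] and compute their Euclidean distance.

Computing all pairwise distances among 7 points:

d((1, -10), (-15, -17)) = 17.4642
d((1, -10), (16, -17)) = 16.5529
d((1, -10), (-6, 8)) = 19.3132
d((1, -10), (-16, -12)) = 17.1172
d((1, -10), (-7, -13)) = 8.544
d((1, -10), (-1, -4)) = 6.3246
d((-15, -17), (16, -17)) = 31.0
d((-15, -17), (-6, 8)) = 26.5707
d((-15, -17), (-16, -12)) = 5.099 <-- minimum
d((-15, -17), (-7, -13)) = 8.9443
d((-15, -17), (-1, -4)) = 19.105
d((16, -17), (-6, 8)) = 33.3017
d((16, -17), (-16, -12)) = 32.3883
d((16, -17), (-7, -13)) = 23.3452
d((16, -17), (-1, -4)) = 21.4009
d((-6, 8), (-16, -12)) = 22.3607
d((-6, 8), (-7, -13)) = 21.0238
d((-6, 8), (-1, -4)) = 13.0
d((-16, -12), (-7, -13)) = 9.0554
d((-16, -12), (-1, -4)) = 17.0
d((-7, -13), (-1, -4)) = 10.8167

Closest pair: (-15, -17) and (-16, -12) with distance 5.099

The closest pair is (-15, -17) and (-16, -12) with Euclidean distance 5.099. For 7 points, brute-force pairwise comparison is shown above. For large n, the divide-and-conquer algorithm (sort by x, recurse on halves, check the dividing strip) achieves O(n log n).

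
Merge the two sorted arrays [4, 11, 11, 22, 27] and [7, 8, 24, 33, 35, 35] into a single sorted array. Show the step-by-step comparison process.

Merging process:

Compare 4 vs 7: take 4 from left. Merged: [4]
Compare 11 vs 7: take 7 from right. Merged: [4, 7]
Compare 11 vs 8: take 8 from right. Merged: [4, 7, 8]
Compare 11 vs 24: take 11 from left. Merged: [4, 7, 8, 11]
Compare 11 vs 24: take 11 from left. Merged: [4, 7, 8, 11, 11]
Compare 22 vs 24: take 22 from left. Merged: [4, 7, 8, 11, 11, 22]
Compare 27 vs 24: take 24 from right. Merged: [4, 7, 8, 11, 11, 22, 24]
Compare 27 vs 33: take 27 from left. Merged: [4, 7, 8, 11, 11, 22, 24, 27]
Append remaining from right: [33, 35, 35]. Merged: [4, 7, 8, 11, 11, 22, 24, 27, 33, 35, 35]

Final merged array: [4, 7, 8, 11, 11, 22, 24, 27, 33, 35, 35]
Total comparisons: 8

The merged array is [4, 7, 8, 11, 11, 22, 24, 27, 33, 35, 35], requiring 8 comparisons. The merge step runs in O(n) time where n is the total number of elements.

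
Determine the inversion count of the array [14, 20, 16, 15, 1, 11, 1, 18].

Finding inversions in [14, 20, 16, 15, 1, 11, 1, 18]:

(0, 4): arr[0]=14 > arr[4]=1
(0, 5): arr[0]=14 > arr[5]=11
(0, 6): arr[0]=14 > arr[6]=1
(1, 2): arr[1]=20 > arr[2]=16
(1, 3): arr[1]=20 > arr[3]=15
(1, 4): arr[1]=20 > arr[4]=1
(1, 5): arr[1]=20 > arr[5]=11
(1, 6): arr[1]=20 > arr[6]=1
(1, 7): arr[1]=20 > arr[7]=18
(2, 3): arr[2]=16 > arr[3]=15
(2, 4): arr[2]=16 > arr[4]=1
(2, 5): arr[2]=16 > arr[5]=11
(2, 6): arr[2]=16 > arr[6]=1
(3, 4): arr[3]=15 > arr[4]=1
(3, 5): arr[3]=15 > arr[5]=11
(3, 6): arr[3]=15 > arr[6]=1
(5, 6): arr[5]=11 > arr[6]=1

Total inversions: 17

The array has 17 inversion(s): (0,4), (0,5), (0,6), (1,2), (1,3), (1,4), (1,5), (1,6), (1,7), (2,3), (2,4), (2,5), (2,6), (3,4), (3,5), (3,6), (5,6). Each pair (i,j) satisfies i < j and arr[i] > arr[j].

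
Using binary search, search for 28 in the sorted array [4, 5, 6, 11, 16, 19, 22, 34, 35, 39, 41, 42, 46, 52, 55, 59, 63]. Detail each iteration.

Binary search for 28 in [4, 5, 6, 11, 16, 19, 22, 34, 35, 39, 41, 42, 46, 52, 55, 59, 63]:

lo=0, hi=16, mid=8, arr[mid]=35 -> 35 > 28, search left half
lo=0, hi=7, mid=3, arr[mid]=11 -> 11 < 28, search right half
lo=4, hi=7, mid=5, arr[mid]=19 -> 19 < 28, search right half
lo=6, hi=7, mid=6, arr[mid]=22 -> 22 < 28, search right half
lo=7, hi=7, mid=7, arr[mid]=34 -> 34 > 28, search left half
lo=7 > hi=6, target 28 not found

Binary search determines that 28 is not in the array after 5 comparisons. The search space was exhausted without finding the target.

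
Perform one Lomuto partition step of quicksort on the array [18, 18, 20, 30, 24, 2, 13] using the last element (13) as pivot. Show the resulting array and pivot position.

Lomuto partition with pivot = 13:

Initial array: [18, 18, 20, 30, 24, 2, 13]

arr[0]=18 > 13: no swap
arr[1]=18 > 13: no swap
arr[2]=20 > 13: no swap
arr[3]=30 > 13: no swap
arr[4]=24 > 13: no swap
arr[5]=2 <= 13: swap with position 0, array becomes [2, 18, 20, 30, 24, 18, 13]

Place pivot at position 1: [2, 13, 20, 30, 24, 18, 18]
Pivot position: 1

After partitioning with pivot 13, the array becomes [2, 13, 20, 30, 24, 18, 18]. The pivot is placed at index 1. All elements to the left of the pivot are <= 13, and all elements to the right are > 13.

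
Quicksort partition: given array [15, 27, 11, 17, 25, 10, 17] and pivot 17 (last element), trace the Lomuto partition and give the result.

Lomuto partition with pivot = 17:

Initial array: [15, 27, 11, 17, 25, 10, 17]

arr[0]=15 <= 17: swap with position 0, array becomes [15, 27, 11, 17, 25, 10, 17]
arr[1]=27 > 17: no swap
arr[2]=11 <= 17: swap with position 1, array becomes [15, 11, 27, 17, 25, 10, 17]
arr[3]=17 <= 17: swap with position 2, array becomes [15, 11, 17, 27, 25, 10, 17]
arr[4]=25 > 17: no swap
arr[5]=10 <= 17: swap with position 3, array becomes [15, 11, 17, 10, 25, 27, 17]

Place pivot at position 4: [15, 11, 17, 10, 17, 27, 25]
Pivot position: 4

After partitioning with pivot 17, the array becomes [15, 11, 17, 10, 17, 27, 25]. The pivot is placed at index 4. All elements to the left of the pivot are <= 17, and all elements to the right are > 17.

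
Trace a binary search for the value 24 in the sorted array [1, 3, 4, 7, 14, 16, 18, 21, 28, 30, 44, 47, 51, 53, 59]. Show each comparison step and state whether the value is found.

Binary search for 24 in [1, 3, 4, 7, 14, 16, 18, 21, 28, 30, 44, 47, 51, 53, 59]:

lo=0, hi=14, mid=7, arr[mid]=21 -> 21 < 24, search right half
lo=8, hi=14, mid=11, arr[mid]=47 -> 47 > 24, search left half
lo=8, hi=10, mid=9, arr[mid]=30 -> 30 > 24, search left half
lo=8, hi=8, mid=8, arr[mid]=28 -> 28 > 24, search left half
lo=8 > hi=7, target 24 not found

Binary search determines that 24 is not in the array after 4 comparisons. The search space was exhausted without finding the target.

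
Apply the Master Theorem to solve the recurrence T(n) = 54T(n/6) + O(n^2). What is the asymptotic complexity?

Master Theorem for T(n) = 54T(n/6) + O(n^2):

a = 54, b = 6, c = 2
log_b(a) = log_6(54) = 2.2263

Case 1: c = 2 < log_6(54) = 2.2263
T(n) = O(n^(log_6 54))

For T(n) = 54T(n/6) + O(n^2): log_6(54) = 2.2263. This is Case 1 of the Master Theorem (c < log_b(a), work dominated by leaves), giving O(n^(log_6 54)).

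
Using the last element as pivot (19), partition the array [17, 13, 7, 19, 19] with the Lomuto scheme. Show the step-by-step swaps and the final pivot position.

Lomuto partition with pivot = 19:

Initial array: [17, 13, 7, 19, 19]

arr[0]=17 <= 19: swap with position 0, array becomes [17, 13, 7, 19, 19]
arr[1]=13 <= 19: swap with position 1, array becomes [17, 13, 7, 19, 19]
arr[2]=7 <= 19: swap with position 2, array becomes [17, 13, 7, 19, 19]
arr[3]=19 <= 19: swap with position 3, array becomes [17, 13, 7, 19, 19]

Place pivot at position 4: [17, 13, 7, 19, 19]
Pivot position: 4

After partitioning with pivot 19, the array becomes [17, 13, 7, 19, 19]. The pivot is placed at index 4. All elements to the left of the pivot are <= 19, and all elements to the right are > 19.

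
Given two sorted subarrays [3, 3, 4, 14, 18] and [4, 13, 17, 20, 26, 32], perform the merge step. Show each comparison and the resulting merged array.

Merging process:

Compare 3 vs 4: take 3 from left. Merged: [3]
Compare 3 vs 4: take 3 from left. Merged: [3, 3]
Compare 4 vs 4: take 4 from left. Merged: [3, 3, 4]
Compare 14 vs 4: take 4 from right. Merged: [3, 3, 4, 4]
Compare 14 vs 13: take 13 from right. Merged: [3, 3, 4, 4, 13]
Compare 14 vs 17: take 14 from left. Merged: [3, 3, 4, 4, 13, 14]
Compare 18 vs 17: take 17 from right. Merged: [3, 3, 4, 4, 13, 14, 17]
Compare 18 vs 20: take 18 from left. Merged: [3, 3, 4, 4, 13, 14, 17, 18]
Append remaining from right: [20, 26, 32]. Merged: [3, 3, 4, 4, 13, 14, 17, 18, 20, 26, 32]

Final merged array: [3, 3, 4, 4, 13, 14, 17, 18, 20, 26, 32]
Total comparisons: 8

The merged array is [3, 3, 4, 4, 13, 14, 17, 18, 20, 26, 32], requiring 8 comparisons. The merge step runs in O(n) time where n is the total number of elements.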